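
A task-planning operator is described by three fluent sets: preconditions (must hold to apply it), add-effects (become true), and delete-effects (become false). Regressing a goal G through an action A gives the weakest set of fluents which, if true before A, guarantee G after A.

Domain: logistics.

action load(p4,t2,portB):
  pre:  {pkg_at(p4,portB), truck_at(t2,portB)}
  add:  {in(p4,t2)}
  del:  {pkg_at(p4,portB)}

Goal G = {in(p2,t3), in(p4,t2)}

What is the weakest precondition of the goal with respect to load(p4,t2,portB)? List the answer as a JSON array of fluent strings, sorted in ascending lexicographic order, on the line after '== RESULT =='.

Compute (G \ add) ∪ pre:
  G ∩ del = {}  (empty — regression defined)
  G \ add = {in(p2,t3), in(p4,t2)} \ {in(p4,t2)} = {in(p2,t3)}
  ∪ pre   = {in(p2,t3)} ∪ {pkg_at(p4,portB), truck_at(t2,portB)}
          = {in(p2,t3), pkg_at(p4,portB), truck_at(t2,portB)}

== RESULT ==
["in(p2,t3)", "pkg_at(p4,portB)", "truck_at(t2,portB)"]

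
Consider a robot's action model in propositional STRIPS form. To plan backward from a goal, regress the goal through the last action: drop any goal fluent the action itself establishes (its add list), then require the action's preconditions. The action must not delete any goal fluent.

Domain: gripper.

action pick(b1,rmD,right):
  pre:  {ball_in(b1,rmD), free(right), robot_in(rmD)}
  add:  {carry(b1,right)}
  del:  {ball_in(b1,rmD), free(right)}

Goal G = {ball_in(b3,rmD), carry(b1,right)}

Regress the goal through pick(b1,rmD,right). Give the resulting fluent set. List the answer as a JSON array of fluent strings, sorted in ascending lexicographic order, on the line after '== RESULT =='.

Compute (G \ add) ∪ pre:
  G ∩ del = {}  (empty — regression defined)
  G \ add = {ball_in(b3,rmD), carry(b1,right)} \ {carry(b1,right)} = {ball_in(b3,rmD)}
  ∪ pre   = {ball_in(b3,rmD)} ∪ {ball_in(b1,rmD), free(right), robot_in(rmD)}
          = {ball_in(b1,rmD), ball_in(b3,rmD), free(right), robot_in(rmD)}

== RESULT ==
["ball_in(b1,rmD)", "ball_in(b3,rmD)", "free(right)", "robot_in(rmD)"]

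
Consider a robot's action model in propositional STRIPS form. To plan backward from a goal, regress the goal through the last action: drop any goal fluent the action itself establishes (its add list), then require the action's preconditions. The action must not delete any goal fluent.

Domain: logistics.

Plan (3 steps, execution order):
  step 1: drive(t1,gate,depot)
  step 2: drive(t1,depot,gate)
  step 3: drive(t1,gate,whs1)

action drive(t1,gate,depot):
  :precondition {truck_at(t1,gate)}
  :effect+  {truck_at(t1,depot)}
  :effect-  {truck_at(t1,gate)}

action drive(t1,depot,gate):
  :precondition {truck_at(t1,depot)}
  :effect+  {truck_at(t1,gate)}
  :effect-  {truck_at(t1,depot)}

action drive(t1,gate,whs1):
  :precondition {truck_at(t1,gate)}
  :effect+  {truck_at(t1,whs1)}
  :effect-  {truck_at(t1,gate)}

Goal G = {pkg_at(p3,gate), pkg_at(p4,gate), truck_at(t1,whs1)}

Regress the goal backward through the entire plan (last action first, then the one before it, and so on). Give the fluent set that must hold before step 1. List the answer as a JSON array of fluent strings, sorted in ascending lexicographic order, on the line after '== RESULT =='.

Regress step by step:
  through step 3 (drive(t1,gate,whs1)): drop {truck_at(t1,whs1)}, keep {pkg_at(p3,gate), pkg_at(p4,gate)}, require {truck_at(t1,gate)}
    → {pkg_at(p3,gate), pkg_at(p4,gate), truck_at(t1,gate)}
  through step 2 (drive(t1,depot,gate)): drop {truck_at(t1,gate)}, keep {pkg_at(p3,gate), pkg_at(p4,gate)}, require {truck_at(t1,depot)}
    → {pkg_at(p3,gate), pkg_at(p4,gate), truck_at(t1,depot)}
  through step 1 (drive(t1,gate,depot)): drop {truck_at(t1,depot)}, keep {pkg_at(p3,gate), pkg_at(p4,gate)}, require {truck_at(t1,gate)}
    → {pkg_at(p3,gate), pkg_at(p4,gate), truck_at(t1,gate)}

== RESULT ==
["pkg_at(p3,gate)", "pkg_at(p4,gate)", "truck_at(t1,gate)"]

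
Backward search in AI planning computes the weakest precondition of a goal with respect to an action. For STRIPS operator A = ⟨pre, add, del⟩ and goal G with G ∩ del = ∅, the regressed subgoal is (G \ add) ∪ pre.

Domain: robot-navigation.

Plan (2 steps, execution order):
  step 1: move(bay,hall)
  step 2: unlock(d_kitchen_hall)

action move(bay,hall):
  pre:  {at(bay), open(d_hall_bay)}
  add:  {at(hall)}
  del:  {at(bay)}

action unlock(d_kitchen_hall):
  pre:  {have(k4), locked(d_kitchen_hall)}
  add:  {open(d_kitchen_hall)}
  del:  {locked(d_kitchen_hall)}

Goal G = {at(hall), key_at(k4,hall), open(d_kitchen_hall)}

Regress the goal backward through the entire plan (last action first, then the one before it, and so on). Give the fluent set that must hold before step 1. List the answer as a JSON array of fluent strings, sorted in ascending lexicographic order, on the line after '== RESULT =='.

Work backward from the goal:
  through step 2 (unlock(d_kitchen_hall)): drop {open(d_kitchen_hall)}, keep {at(hall), key_at(k4,hall)}, require {have(k4), locked(d_kitchen_hall)}
    → {at(hall), have(k4), key_at(k4,hall), locked(d_kitchen_hall)}
  through step 1 (move(bay,hall)): drop {at(hall)}, keep {have(k4), key_at(k4,hall), locked(d_kitchen_hall)}, require {at(bay), open(d_hall_bay)}
    → {at(bay), have(k4), key_at(k4,hall), locked(d_kitchen_hall), open(d_hall_bay)}

== RESULT ==
["at(bay)", "have(k4)", "key_at(k4,hall)", "locked(d_kitchen_hall)", "open(d_hall_bay)"]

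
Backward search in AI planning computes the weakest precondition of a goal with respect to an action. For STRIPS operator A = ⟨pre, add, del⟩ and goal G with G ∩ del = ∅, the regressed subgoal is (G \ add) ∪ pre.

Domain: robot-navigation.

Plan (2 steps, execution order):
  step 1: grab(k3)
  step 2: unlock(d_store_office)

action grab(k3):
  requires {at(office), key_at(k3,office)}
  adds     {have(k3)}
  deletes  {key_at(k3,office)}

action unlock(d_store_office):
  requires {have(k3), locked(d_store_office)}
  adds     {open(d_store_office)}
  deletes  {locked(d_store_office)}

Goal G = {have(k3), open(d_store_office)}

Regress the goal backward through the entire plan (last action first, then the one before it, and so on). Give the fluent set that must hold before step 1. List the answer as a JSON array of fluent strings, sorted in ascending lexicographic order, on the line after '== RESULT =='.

Regress step by step:
  through step 2 (unlock(d_store_office)): drop {open(d_store_office)}, keep {have(k3)}, require {have(k3), locked(d_store_office)}
    → {have(k3), locked(d_store_office)}
  through step 1 (grab(k3)): drop {have(k3)}, keep {locked(d_store_office)}, require {at(office), key_at(k3,office)}
    → {at(office), key_at(k3,office), locked(d_store_office)}

== RESULT ==
["at(office)", "key_at(k3,office)", "locked(d_store_office)"]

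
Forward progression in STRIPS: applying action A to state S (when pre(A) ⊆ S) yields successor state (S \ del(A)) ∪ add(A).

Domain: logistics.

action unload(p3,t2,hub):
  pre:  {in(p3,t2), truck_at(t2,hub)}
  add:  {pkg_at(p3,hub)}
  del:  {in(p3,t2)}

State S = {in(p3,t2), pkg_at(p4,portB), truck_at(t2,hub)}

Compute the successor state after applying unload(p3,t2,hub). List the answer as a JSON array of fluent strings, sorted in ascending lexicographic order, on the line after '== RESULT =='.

Compute (S \ del) ∪ add:
  pre ⊆ S: {in(p3,t2), truck_at(t2,hub)} ⊆ S  — applicable
  S \ del = {pkg_at(p4,portB), truck_at(t2,hub)}
  ∪ add   = {pkg_at(p3,hub), pkg_at(p4,portB), truck_at(t2,hub)}

== RESULT ==
["pkg_at(p3,hub)", "pkg_at(p4,portB)", "truck_at(t2,hub)"]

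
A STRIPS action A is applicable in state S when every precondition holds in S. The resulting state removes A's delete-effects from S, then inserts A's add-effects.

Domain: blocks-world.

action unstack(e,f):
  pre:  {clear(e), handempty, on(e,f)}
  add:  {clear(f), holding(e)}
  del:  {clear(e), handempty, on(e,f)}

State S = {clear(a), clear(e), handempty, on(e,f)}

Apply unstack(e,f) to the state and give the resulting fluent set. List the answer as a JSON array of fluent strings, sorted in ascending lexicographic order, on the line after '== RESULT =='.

Compute (S \ del) ∪ add:
  pre ⊆ S: {clear(e), handempty, on(e,f)} ⊆ S  — applicable
  S \ del = {clear(a)}
  ∪ add   = {clear(a), clear(f), holding(e)}

== RESULT ==
["clear(a)", "clear(f)", "holding(e)"]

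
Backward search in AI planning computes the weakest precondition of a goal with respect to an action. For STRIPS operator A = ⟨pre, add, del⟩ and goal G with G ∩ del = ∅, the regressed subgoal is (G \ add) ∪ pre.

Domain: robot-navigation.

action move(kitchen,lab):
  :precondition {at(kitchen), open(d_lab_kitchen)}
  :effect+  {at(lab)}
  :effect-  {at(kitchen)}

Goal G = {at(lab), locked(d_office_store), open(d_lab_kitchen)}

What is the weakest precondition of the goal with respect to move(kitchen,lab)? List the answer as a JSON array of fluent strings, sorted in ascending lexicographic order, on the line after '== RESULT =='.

Regress:
  G ∩ del = {}  (empty — regression defined)
  G \ add = {at(lab), locked(d_office_store), open(d_lab_kitchen)} \ {at(lab)} = {locked(d_office_store), open(d_lab_kitchen)}
  ∪ pre   = {locked(d_office_store), open(d_lab_kitchen)} ∪ {at(kitchen), open(d_lab_kitchen)}
          = {at(kitchen), locked(d_office_store), open(d_lab_kitchen)}

== RESULT ==
["at(kitchen)", "locked(d_office_store)", "open(d_lab_kitchen)"]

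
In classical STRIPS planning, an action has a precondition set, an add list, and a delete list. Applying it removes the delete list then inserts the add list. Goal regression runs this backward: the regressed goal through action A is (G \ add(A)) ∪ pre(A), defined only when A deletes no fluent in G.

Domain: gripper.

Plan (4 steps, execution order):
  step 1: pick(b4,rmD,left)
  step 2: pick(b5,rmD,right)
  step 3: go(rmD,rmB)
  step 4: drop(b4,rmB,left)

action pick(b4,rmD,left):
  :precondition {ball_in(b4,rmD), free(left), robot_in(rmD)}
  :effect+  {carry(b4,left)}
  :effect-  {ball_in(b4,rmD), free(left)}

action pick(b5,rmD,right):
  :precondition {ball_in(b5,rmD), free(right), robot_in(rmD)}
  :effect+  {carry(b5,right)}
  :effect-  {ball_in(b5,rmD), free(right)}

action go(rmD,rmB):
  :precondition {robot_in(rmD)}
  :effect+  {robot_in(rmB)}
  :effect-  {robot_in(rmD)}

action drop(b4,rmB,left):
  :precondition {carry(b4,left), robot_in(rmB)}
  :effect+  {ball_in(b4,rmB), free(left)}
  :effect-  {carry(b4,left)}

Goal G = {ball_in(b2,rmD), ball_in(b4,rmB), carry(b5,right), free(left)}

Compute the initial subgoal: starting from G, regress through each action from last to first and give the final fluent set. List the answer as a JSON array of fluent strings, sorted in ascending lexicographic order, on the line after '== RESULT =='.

Regress step by step:
  through step 4 (drop(b4,rmB,left)): drop {ball_in(b4,rmB), free(left)}, keep {ball_in(b2,rmD), carry(b5,right)}, require {carry(b4,left), robot_in(rmB)}
    → {ball_in(b2,rmD), carry(b4,left), carry(b5,right), robot_in(rmB)}
  through step 3 (go(rmD,rmB)): drop {robot_in(rmB)}, keep {ball_in(b2,rmD), carry(b4,left), carry(b5,right)}, require {robot_in(rmD)}
    → {ball_in(b2,rmD), carry(b4,left), carry(b5,right), robot_in(rmD)}
  through step 2 (pick(b5,rmD,right)): drop {carry(b5,right)}, keep {ball_in(b2,rmD), carry(b4,left), robot_in(rmD)}, require {ball_in(b5,rmD), free(right), robot_in(rmD)}
    → {ball_in(b2,rmD), ball_in(b5,rmD), carry(b4,left), free(right), robot_in(rmD)}
  through step 1 (pick(b4,rmD,left)): drop {carry(b4,left)}, keep {ball_in(b2,rmD), ball_in(b5,rmD), free(right), robot_in(rmD)}, require {ball_in(b4,rmD), free(left), robot_in(rmD)}
    → {ball_in(b2,rmD), ball_in(b4,rmD), ball_in(b5,rmD), free(left), free(right), robot_in(rmD)}

== RESULT ==
["ball_in(b2,rmD)", "ball_in(b4,rmD)", "ball_in(b5,rmD)", "free(left)", "free(right)", "robot_in(rmD)"]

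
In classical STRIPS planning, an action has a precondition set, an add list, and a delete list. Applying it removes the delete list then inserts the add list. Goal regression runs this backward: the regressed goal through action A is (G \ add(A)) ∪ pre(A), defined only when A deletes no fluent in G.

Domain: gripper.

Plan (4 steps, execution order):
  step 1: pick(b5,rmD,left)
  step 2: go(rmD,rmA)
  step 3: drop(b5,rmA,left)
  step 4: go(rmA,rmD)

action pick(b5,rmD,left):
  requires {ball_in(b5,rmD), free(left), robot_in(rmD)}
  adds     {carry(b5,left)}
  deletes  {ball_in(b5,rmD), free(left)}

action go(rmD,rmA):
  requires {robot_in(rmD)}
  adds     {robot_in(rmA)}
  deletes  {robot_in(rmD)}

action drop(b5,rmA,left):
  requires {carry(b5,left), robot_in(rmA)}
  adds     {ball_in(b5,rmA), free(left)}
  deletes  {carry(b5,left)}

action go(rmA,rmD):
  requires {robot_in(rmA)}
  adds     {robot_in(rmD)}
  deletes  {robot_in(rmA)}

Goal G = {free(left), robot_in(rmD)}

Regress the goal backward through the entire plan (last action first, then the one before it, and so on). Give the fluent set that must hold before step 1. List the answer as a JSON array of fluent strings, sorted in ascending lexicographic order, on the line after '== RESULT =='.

Regress step by step:
  through step 4 (go(rmA,rmD)): drop {robot_in(rmD)}, keep {free(left)}, require {robot_in(rmA)}
    → {free(left), robot_in(rmA)}
  through step 3 (drop(b5,rmA,left)): drop {free(left)}, keep {robot_in(rmA)}, require {carry(b5,left), robot_in(rmA)}
    → {carry(b5,left), robot_in(rmA)}
  through step 2 (go(rmD,rmA)): drop {robot_in(rmA)}, keep {carry(b5,left)}, require {robot_in(rmD)}
    → {carry(b5,left), robot_in(rmD)}
  through step 1 (pick(b5,rmD,left)): drop {carry(b5,left)}, keep {robot_in(rmD)}, require {ball_in(b5,rmD), free(left), robot_in(rmD)}
    → {ball_in(b5,rmD), free(left), robot_in(rmD)}

== RESULT ==
["ball_in(b5,rmD)", "free(left)", "robot_in(rmD)"]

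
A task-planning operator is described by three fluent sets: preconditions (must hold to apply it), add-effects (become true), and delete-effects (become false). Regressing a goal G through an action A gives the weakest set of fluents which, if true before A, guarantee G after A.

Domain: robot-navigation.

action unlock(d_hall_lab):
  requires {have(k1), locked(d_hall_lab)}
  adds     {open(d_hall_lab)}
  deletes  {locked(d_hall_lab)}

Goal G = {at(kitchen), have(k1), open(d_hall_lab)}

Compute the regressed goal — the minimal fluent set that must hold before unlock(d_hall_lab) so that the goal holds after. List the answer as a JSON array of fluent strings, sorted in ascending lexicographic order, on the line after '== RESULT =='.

Regress:
  G ∩ del = {}  (empty — regression defined)
  G \ add = {at(kitchen), have(k1), open(d_hall_lab)} \ {open(d_hall_lab)} = {at(kitchen), have(k1)}
  ∪ pre   = {at(kitchen), have(k1)} ∪ {have(k1), locked(d_hall_lab)}
          = {at(kitchen), have(k1), locked(d_hall_lab)}

== RESULT ==
["at(kitchen)", "have(k1)", "locked(d_hall_lab)"]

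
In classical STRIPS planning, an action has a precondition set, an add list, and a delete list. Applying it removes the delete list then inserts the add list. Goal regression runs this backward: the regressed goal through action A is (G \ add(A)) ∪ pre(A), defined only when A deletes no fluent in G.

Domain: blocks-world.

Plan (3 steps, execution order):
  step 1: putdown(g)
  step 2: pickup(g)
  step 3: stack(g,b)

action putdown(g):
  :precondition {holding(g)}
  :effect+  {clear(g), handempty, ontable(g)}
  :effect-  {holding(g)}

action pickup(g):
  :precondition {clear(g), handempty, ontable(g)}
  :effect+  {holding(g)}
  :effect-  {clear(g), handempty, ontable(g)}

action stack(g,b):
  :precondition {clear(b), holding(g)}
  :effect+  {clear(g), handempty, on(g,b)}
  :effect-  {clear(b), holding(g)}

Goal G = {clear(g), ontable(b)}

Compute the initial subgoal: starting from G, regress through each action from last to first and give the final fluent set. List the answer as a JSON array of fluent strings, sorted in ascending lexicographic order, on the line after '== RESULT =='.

Work backward from the goal:
  through step 3 (stack(g,b)): drop {clear(g)}, keep {ontable(b)}, require {clear(b), holding(g)}
    → {clear(b), holding(g), ontable(b)}
  through step 2 (pickup(g)): drop {holding(g)}, keep {clear(b), ontable(b)}, require {clear(g), handempty, ontable(g)}
    → {clear(b), clear(g), handempty, ontable(b), ontable(g)}
  through step 1 (putdown(g)): drop {clear(g), handempty, ontable(g)}, keep {clear(b), ontable(b)}, require {holding(g)}
    → {clear(b), holding(g), ontable(b)}

== RESULT ==
["clear(b)", "holding(g)", "ontable(b)"]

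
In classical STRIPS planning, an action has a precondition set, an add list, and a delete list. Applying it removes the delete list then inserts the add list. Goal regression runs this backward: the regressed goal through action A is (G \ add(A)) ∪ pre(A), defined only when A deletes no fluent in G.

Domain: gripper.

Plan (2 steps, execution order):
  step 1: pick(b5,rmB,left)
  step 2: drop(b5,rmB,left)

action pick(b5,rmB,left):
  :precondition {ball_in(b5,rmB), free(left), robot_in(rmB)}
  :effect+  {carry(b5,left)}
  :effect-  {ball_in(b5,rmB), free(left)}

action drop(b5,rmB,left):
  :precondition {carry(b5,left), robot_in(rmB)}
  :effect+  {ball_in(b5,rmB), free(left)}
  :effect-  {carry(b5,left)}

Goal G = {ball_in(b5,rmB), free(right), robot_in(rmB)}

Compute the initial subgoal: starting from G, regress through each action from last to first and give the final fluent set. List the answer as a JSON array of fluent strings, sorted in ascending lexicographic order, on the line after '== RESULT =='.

Work backward from the goal:
  through step 2 (drop(b5,rmB,left)): drop {ball_in(b5,rmB)}, keep {free(right), robot_in(rmB)}, require {carry(b5,left), robot_in(rmB)}
    → {carry(b5,left), free(right), robot_in(rmB)}
  through step 1 (pick(b5,rmB,left)): drop {carry(b5,left)}, keep {free(right), robot_in(rmB)}, require {ball_in(b5,rmB), free(left), robot_in(rmB)}
    → {ball_in(b5,rmB), free(left), free(right), robot_in(rmB)}

== RESULT ==
["ball_in(b5,rmB)", "free(left)", "free(right)", "robot_in(rmB)"]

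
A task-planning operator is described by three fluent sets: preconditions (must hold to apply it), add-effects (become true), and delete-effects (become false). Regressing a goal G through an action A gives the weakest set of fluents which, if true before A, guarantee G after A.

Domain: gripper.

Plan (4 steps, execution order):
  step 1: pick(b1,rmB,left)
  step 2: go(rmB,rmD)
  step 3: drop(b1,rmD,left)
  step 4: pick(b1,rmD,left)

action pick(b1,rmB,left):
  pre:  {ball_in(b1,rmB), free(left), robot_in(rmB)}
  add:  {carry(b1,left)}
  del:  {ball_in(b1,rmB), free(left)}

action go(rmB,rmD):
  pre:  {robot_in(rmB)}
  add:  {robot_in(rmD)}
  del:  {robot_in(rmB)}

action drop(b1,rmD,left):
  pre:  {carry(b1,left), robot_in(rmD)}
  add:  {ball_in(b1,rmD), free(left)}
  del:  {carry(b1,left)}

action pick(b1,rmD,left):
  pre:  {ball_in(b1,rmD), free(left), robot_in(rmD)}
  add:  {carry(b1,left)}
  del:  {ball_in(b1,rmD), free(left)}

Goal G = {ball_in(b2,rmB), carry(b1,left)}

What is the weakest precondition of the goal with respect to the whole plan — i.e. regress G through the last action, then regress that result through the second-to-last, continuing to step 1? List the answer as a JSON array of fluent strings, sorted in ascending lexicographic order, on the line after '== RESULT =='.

Work backward from the goal:
  through step 4 (pick(b1,rmD,left)): drop {carry(b1,left)}, keep {ball_in(b2,rmB)}, require {ball_in(b1,rmD), free(left), robot_in(rmD)}
    → {ball_in(b1,rmD), ball_in(b2,rmB), free(left), robot_in(rmD)}
  through step 3 (drop(b1,rmD,left)): drop {ball_in(b1,rmD), free(left)}, keep {ball_in(b2,rmB), robot_in(rmD)}, require {carry(b1,left), robot_in(rmD)}
    → {ball_in(b2,rmB), carry(b1,left), robot_in(rmD)}
  through step 2 (go(rmB,rmD)): drop {robot_in(rmD)}, keep {ball_in(b2,rmB), carry(b1,left)}, require {robot_in(rmB)}
    → {ball_in(b2,rmB), carry(b1,left), robot_in(rmB)}
  through step 1 (pick(b1,rmB,left)): drop {carry(b1,left)}, keep {ball_in(b2,rmB), robot_in(rmB)}, require {ball_in(b1,rmB), free(left), robot_in(rmB)}
    → {ball_in(b1,rmB), ball_in(b2,rmB), free(left), robot_in(rmB)}

== RESULT ==
["ball_in(b1,rmB)", "ball_in(b2,rmB)", "free(left)", "robot_in(rmB)"]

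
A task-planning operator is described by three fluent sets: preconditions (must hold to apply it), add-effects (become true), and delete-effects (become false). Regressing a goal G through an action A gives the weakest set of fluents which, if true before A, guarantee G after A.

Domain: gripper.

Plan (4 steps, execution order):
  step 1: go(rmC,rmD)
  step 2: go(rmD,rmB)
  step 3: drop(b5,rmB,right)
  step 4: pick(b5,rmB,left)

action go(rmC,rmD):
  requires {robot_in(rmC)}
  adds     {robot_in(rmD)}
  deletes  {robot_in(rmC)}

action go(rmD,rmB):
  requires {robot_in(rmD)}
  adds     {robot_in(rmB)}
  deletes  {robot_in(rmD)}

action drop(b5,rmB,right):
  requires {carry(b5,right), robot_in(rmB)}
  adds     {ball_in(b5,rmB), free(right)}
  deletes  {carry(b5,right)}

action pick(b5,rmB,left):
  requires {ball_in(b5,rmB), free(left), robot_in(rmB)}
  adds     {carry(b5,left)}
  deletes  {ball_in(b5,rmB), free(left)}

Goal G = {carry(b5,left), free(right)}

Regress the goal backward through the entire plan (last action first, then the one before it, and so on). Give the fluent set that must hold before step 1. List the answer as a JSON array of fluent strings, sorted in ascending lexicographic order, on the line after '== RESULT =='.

Regress step by step:
  through step 4 (pick(b5,rmB,left)): drop {carry(b5,left)}, keep {free(right)}, require {ball_in(b5,rmB), free(left), robot_in(rmB)}
    → {ball_in(b5,rmB), free(left), free(right), robot_in(rmB)}
  through step 3 (drop(b5,rmB,right)): drop {ball_in(b5,rmB), free(right)}, keep {free(left), robot_in(rmB)}, require {carry(b5,right), robot_in(rmB)}
    → {carry(b5,right), free(left), robot_in(rmB)}
  through step 2 (go(rmD,rmB)): drop {robot_in(rmB)}, keep {carry(b5,right), free(left)}, require {robot_in(rmD)}
    → {carry(b5,right), free(left), robot_in(rmD)}
  through step 1 (go(rmC,rmD)): drop {robot_in(rmD)}, keep {carry(b5,right), free(left)}, require {robot_in(rmC)}
    → {carry(b5,right), free(left), robot_in(rmC)}

== RESULT ==
["carry(b5,right)", "free(left)", "robot_in(rmC)"]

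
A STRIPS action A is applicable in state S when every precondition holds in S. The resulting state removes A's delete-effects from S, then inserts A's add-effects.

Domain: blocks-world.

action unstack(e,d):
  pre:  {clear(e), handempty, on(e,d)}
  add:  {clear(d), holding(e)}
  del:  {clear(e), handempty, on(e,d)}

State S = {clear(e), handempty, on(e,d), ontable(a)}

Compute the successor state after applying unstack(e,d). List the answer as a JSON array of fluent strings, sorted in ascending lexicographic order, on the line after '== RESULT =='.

Progress:
  pre ⊆ S: {clear(e), handempty, on(e,d)} ⊆ S  — applicable
  S \ del = {ontable(a)}
  ∪ add   = {clear(d), holding(e), ontable(a)}

== RESULT ==
["clear(d)", "holding(e)", "ontable(a)"]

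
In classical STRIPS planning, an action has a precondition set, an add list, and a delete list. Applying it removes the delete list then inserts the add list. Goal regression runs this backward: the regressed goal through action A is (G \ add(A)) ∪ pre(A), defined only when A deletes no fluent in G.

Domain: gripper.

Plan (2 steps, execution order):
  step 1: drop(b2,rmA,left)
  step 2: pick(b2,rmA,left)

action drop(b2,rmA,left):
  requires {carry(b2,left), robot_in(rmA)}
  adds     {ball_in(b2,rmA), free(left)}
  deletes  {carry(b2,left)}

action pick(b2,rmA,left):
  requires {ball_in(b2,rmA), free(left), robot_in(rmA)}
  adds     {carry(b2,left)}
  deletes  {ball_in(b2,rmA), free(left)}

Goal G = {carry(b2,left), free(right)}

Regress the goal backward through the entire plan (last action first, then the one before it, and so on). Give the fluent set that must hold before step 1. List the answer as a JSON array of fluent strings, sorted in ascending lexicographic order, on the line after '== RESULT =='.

Regress step by step:
  through step 2 (pick(b2,rmA,left)): drop {carry(b2,left)}, keep {free(right)}, require {ball_in(b2,rmA), free(left), robot_in(rmA)}
    → {ball_in(b2,rmA), free(left), free(right), robot_in(rmA)}
  through step 1 (drop(b2,rmA,left)): drop {ball_in(b2,rmA), free(left)}, keep {free(right), robot_in(rmA)}, require {carry(b2,left), robot_in(rmA)}
    → {carry(b2,left), free(right), robot_in(rmA)}

== RESULT ==
["carry(b2,left)", "free(right)", "robot_in(rmA)"]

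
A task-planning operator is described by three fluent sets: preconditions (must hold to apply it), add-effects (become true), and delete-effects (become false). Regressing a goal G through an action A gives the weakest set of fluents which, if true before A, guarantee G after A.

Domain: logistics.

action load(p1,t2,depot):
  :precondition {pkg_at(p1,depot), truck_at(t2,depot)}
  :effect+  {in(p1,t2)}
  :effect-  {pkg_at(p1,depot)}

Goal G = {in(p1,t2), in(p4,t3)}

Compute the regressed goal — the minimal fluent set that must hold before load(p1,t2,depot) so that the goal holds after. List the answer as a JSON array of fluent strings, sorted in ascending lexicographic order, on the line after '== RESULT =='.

Regress:
  G ∩ del = {}  (empty — regression defined)
  G \ add = {in(p1,t2), in(p4,t3)} \ {in(p1,t2)} = {in(p4,t3)}
  ∪ pre   = {in(p4,t3)} ∪ {pkg_at(p1,depot), truck_at(t2,depot)}
          = {in(p4,t3), pkg_at(p1,depot), truck_at(t2,depot)}

== RESULT ==
["in(p4,t3)", "pkg_at(p1,depot)", "truck_at(t2,depot)"]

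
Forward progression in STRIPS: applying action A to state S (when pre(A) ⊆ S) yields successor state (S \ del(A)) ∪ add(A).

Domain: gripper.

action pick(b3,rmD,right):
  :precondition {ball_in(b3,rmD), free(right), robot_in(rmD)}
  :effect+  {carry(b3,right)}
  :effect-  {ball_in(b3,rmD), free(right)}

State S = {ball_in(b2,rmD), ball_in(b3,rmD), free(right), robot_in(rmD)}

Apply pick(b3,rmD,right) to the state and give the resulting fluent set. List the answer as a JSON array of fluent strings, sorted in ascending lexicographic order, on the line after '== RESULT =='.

Progress:
  pre ⊆ S: {ball_in(b3,rmD), free(right), robot_in(rmD)} ⊆ S  — applicable
  S \ del = {ball_in(b2,rmD), robot_in(rmD)}
  ∪ add   = {ball_in(b2,rmD), carry(b3,right), robot_in(rmD)}

== RESULT ==
["ball_in(b2,rmD)", "carry(b3,right)", "robot_in(rmD)"]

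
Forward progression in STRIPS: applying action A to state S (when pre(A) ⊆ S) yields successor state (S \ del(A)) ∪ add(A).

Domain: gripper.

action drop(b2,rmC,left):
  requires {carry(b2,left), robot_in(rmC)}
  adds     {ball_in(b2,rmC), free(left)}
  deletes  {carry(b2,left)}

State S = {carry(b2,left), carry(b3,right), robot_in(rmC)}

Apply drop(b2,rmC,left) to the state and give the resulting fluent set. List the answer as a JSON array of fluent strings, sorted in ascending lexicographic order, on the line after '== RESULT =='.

Compute (S \ del) ∪ add:
  pre ⊆ S: {carry(b2,left), robot_in(rmC)} ⊆ S  — applicable
  S \ del = {carry(b3,right), robot_in(rmC)}
  ∪ add   = {ball_in(b2,rmC), carry(b3,right), free(left), robot_in(rmC)}

== RESULT ==
["ball_in(b2,rmC)", "carry(b3,right)", "free(left)", "robot_in(rmC)"]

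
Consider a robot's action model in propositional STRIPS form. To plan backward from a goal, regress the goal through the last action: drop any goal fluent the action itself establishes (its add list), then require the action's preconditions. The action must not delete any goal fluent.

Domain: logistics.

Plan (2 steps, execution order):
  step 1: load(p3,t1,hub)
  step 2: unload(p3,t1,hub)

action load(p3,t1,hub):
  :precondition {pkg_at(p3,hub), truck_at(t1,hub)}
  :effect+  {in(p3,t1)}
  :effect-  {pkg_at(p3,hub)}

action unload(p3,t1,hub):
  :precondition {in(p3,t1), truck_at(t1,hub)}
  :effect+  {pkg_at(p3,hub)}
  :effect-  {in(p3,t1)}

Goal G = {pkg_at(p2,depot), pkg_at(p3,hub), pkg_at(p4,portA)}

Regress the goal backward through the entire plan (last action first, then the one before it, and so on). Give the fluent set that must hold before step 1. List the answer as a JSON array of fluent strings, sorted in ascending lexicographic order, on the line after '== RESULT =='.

Regress step by step:
  through step 2 (unload(p3,t1,hub)): drop {pkg_at(p3,hub)}, keep {pkg_at(p2,depot), pkg_at(p4,portA)}, require {in(p3,t1), truck_at(t1,hub)}
    → {in(p3,t1), pkg_at(p2,depot), pkg_at(p4,portA), truck_at(t1,hub)}
  through step 1 (load(p3,t1,hub)): drop {in(p3,t1)}, keep {pkg_at(p2,depot), pkg_at(p4,portA), truck_at(t1,hub)}, require {pkg_at(p3,hub), truck_at(t1,hub)}
    → {pkg_at(p2,depot), pkg_at(p3,hub), pkg_at(p4,portA), truck_at(t1,hub)}

== RESULT ==
["pkg_at(p2,depot)", "pkg_at(p3,hub)", "pkg_at(p4,portA)", "truck_at(t1,hub)"]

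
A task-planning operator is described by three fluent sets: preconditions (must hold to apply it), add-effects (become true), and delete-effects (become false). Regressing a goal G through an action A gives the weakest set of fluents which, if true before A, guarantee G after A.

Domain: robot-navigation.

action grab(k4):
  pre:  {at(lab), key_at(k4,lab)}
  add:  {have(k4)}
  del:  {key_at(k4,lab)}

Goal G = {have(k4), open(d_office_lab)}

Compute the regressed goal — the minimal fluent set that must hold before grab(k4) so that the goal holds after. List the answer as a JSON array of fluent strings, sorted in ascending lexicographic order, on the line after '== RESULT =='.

Compute (G \ add) ∪ pre:
  G ∩ del = {}  (empty — regression defined)
  G \ add = {have(k4), open(d_office_lab)} \ {have(k4)} = {open(d_office_lab)}
  ∪ pre   = {open(d_office_lab)} ∪ {at(lab), key_at(k4,lab)}
          = {at(lab), key_at(k4,lab), open(d_office_lab)}

== RESULT ==
["at(lab)", "key_at(k4,lab)", "open(d_office_lab)"]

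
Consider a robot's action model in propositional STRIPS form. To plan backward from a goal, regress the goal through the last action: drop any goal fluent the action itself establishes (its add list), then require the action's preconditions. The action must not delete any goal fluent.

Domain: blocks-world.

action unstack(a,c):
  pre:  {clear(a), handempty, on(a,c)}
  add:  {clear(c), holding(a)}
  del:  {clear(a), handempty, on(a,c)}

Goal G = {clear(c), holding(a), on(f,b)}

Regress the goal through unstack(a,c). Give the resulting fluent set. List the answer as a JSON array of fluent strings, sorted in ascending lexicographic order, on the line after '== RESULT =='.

Compute (G \ add) ∪ pre:
  G ∩ del = {}  (empty — regression defined)
  G \ add = {clear(c), holding(a), on(f,b)} \ {clear(c), holding(a)} = {on(f,b)}
  ∪ pre   = {on(f,b)} ∪ {clear(a), handempty, on(a,c)}
          = {clear(a), handempty, on(a,c), on(f,b)}

== RESULT ==
["clear(a)", "handempty", "on(a,c)", "on(f,b)"]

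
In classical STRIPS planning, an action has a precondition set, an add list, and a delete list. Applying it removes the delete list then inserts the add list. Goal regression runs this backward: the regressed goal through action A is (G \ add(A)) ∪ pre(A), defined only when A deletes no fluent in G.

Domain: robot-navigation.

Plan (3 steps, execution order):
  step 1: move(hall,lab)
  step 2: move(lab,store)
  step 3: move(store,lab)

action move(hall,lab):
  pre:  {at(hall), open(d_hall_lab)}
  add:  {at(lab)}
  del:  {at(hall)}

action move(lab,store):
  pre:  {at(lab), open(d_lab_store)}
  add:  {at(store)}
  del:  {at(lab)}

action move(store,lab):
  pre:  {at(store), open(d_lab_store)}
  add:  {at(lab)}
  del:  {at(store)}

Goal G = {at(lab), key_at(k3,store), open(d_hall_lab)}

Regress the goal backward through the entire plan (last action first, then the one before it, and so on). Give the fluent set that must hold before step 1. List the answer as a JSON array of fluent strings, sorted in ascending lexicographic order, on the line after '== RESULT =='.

Work backward from the goal:
  through step 3 (move(store,lab)): drop {at(lab)}, keep {key_at(k3,store), open(d_hall_lab)}, require {at(store), open(d_lab_store)}
    → {at(store), key_at(k3,store), open(d_hall_lab), open(d_lab_store)}
  through step 2 (move(lab,store)): drop {at(store)}, keep {key_at(k3,store), open(d_hall_lab), open(d_lab_store)}, require {at(lab), open(d_lab_store)}
    → {at(lab), key_at(k3,store), open(d_hall_lab), open(d_lab_store)}
  through step 1 (move(hall,lab)): drop {at(lab)}, keep {key_at(k3,store), open(d_hall_lab), open(d_lab_store)}, require {at(hall), open(d_hall_lab)}
    → {at(hall), key_at(k3,store), open(d_hall_lab), open(d_lab_store)}

== RESULT ==
["at(hall)", "key_at(k3,store)", "open(d_hall_lab)", "open(d_lab_store)"]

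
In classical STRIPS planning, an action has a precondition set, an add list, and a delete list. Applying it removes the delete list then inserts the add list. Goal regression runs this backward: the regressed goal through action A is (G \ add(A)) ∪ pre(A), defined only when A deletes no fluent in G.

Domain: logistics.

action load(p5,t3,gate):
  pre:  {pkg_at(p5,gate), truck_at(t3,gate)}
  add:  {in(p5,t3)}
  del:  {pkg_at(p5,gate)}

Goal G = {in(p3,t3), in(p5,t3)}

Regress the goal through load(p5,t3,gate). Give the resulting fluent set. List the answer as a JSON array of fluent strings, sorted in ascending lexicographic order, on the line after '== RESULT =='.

Compute (G \ add) ∪ pre:
  G ∩ del = {}  (empty — regression defined)
  G \ add = {in(p3,t3), in(p5,t3)} \ {in(p5,t3)} = {in(p3,t3)}
  ∪ pre   = {in(p3,t3)} ∪ {pkg_at(p5,gate), truck_at(t3,gate)}
          = {in(p3,t3), pkg_at(p5,gate), truck_at(t3,gate)}

== RESULT ==
["in(p3,t3)", "pkg_at(p5,gate)", "truck_at(t3,gate)"]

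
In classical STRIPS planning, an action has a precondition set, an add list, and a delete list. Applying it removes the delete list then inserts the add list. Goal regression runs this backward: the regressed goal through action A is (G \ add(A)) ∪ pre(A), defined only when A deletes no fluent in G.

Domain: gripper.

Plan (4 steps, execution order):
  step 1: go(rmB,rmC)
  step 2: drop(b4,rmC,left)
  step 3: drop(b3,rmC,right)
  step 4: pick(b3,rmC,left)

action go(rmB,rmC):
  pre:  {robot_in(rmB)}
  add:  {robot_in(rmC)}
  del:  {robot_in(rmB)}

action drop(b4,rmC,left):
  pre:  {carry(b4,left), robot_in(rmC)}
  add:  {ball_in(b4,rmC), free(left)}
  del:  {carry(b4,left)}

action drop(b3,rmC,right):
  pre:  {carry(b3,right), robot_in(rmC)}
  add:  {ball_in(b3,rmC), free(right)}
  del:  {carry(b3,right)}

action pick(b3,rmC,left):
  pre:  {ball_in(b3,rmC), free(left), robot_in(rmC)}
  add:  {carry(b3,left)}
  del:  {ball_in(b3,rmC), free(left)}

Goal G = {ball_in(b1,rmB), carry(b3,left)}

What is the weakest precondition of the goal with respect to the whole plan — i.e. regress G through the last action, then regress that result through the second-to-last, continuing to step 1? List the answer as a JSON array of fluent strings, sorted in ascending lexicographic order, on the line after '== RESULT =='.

Regress step by step:
  through step 4 (pick(b3,rmC,left)): drop {carry(b3,left)}, keep {ball_in(b1,rmB)}, require {ball_in(b3,rmC), free(left), robot_in(rmC)}
    → {ball_in(b1,rmB), ball_in(b3,rmC), free(left), robot_in(rmC)}
  through step 3 (drop(b3,rmC,right)): drop {ball_in(b3,rmC)}, keep {ball_in(b1,rmB), free(left), robot_in(rmC)}, require {carry(b3,right), robot_in(rmC)}
    → {ball_in(b1,rmB), carry(b3,right), free(left), robot_in(rmC)}
  through step 2 (drop(b4,rmC,left)): drop {free(left)}, keep {ball_in(b1,rmB), carry(b3,right), robot_in(rmC)}, require {carry(b4,left), robot_in(rmC)}
    → {ball_in(b1,rmB), carry(b3,right), carry(b4,left), robot_in(rmC)}
  through step 1 (go(rmB,rmC)): drop {robot_in(rmC)}, keep {ball_in(b1,rmB), carry(b3,right), carry(b4,left)}, require {robot_in(rmB)}
    → {ball_in(b1,rmB), carry(b3,right), carry(b4,left), robot_in(rmB)}

== RESULT ==
["ball_in(b1,rmB)", "carry(b3,right)", "carry(b4,left)", "robot_in(rmB)"]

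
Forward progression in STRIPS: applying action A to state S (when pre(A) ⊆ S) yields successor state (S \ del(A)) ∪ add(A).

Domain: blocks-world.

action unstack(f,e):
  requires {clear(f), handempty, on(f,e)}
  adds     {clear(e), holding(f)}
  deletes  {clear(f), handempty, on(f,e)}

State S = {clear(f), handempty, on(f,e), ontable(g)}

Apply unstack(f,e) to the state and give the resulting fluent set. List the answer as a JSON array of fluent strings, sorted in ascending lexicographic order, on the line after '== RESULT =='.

Progress:
  pre ⊆ S: {clear(f), handempty, on(f,e)} ⊆ S  — applicable
  S \ del = {ontable(g)}
  ∪ add   = {clear(e), holding(f), ontable(g)}

== RESULT ==
["clear(e)", "holding(f)", "ontable(g)"]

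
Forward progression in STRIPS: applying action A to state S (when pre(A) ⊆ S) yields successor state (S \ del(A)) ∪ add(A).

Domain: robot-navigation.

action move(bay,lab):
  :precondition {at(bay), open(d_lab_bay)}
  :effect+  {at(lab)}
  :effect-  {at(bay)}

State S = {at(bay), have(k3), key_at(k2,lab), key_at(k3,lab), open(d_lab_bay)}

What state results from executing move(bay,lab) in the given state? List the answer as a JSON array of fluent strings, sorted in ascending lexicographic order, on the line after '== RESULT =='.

Compute (S \ del) ∪ add:
  pre ⊆ S: {at(bay), open(d_lab_bay)} ⊆ S  — applicable
  S \ del = {have(k3), key_at(k2,lab), key_at(k3,lab), open(d_lab_bay)}
  ∪ add   = {at(lab), have(k3), key_at(k2,lab), key_at(k3,lab), open(d_lab_bay)}

== RESULT ==
["at(lab)", "have(k3)", "key_at(k2,lab)", "key_at(k3,lab)", "open(d_lab_bay)"]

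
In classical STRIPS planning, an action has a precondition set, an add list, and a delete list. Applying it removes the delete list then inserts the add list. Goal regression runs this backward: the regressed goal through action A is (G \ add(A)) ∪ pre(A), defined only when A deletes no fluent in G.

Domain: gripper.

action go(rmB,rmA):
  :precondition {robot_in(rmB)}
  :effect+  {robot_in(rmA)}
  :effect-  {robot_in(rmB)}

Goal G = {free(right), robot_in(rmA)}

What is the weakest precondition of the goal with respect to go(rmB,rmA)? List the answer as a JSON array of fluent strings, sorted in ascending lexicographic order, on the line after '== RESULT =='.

Compute (G \ add) ∪ pre:
  G ∩ del = {}  (empty — regression defined)
  G \ add = {free(right), robot_in(rmA)} \ {robot_in(rmA)} = {free(right)}
  ∪ pre   = {free(right)} ∪ {robot_in(rmB)}
          = {free(right), robot_in(rmB)}

== RESULT ==
["free(right)", "robot_in(rmB)"]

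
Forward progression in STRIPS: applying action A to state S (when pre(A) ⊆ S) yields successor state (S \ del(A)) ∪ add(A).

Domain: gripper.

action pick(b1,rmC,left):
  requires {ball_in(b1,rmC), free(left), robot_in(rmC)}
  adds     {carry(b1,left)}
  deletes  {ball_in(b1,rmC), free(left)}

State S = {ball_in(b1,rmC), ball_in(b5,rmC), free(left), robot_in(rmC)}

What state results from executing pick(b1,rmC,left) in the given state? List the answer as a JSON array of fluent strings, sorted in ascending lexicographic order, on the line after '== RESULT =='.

Progress:
  pre ⊆ S: {ball_in(b1,rmC), free(left), robot_in(rmC)} ⊆ S  — applicable
  S \ del = {ball_in(b5,rmC), robot_in(rmC)}
  ∪ add   = {ball_in(b5,rmC), carry(b1,left), robot_in(rmC)}

== RESULT ==
["ball_in(b5,rmC)", "carry(b1,left)", "robot_in(rmC)"]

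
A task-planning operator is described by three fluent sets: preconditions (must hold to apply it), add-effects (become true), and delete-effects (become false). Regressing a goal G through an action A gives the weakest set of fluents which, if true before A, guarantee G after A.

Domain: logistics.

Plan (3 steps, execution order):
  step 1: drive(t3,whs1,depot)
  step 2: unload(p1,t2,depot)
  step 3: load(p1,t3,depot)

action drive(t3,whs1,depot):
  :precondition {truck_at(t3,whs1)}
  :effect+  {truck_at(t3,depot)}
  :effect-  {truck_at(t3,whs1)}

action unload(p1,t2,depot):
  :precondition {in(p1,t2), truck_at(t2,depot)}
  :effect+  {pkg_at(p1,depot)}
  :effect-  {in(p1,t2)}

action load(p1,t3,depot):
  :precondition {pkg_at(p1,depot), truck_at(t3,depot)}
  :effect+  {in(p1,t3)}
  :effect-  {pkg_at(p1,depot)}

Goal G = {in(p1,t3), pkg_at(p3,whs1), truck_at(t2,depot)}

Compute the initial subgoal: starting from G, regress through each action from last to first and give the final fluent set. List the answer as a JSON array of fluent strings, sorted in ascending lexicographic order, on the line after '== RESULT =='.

Regress step by step:
  through step 3 (load(p1,t3,depot)): drop {in(p1,t3)}, keep {pkg_at(p3,whs1), truck_at(t2,depot)}, require {pkg_at(p1,depot), truck_at(t3,depot)}
    → {pkg_at(p1,depot), pkg_at(p3,whs1), truck_at(t2,depot), truck_at(t3,depot)}
  through step 2 (unload(p1,t2,depot)): drop {pkg_at(p1,depot)}, keep {pkg_at(p3,whs1), truck_at(t2,depot), truck_at(t3,depot)}, require {in(p1,t2), truck_at(t2,depot)}
    → {in(p1,t2), pkg_at(p3,whs1), truck_at(t2,depot), truck_at(t3,depot)}
  through step 1 (drive(t3,whs1,depot)): drop {truck_at(t3,depot)}, keep {in(p1,t2), pkg_at(p3,whs1), truck_at(t2,depot)}, require {truck_at(t3,whs1)}
    → {in(p1,t2), pkg_at(p3,whs1), truck_at(t2,depot), truck_at(t3,whs1)}

== RESULT ==
["in(p1,t2)", "pkg_at(p3,whs1)", "truck_at(t2,depot)", "truck_at(t3,whs1)"]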